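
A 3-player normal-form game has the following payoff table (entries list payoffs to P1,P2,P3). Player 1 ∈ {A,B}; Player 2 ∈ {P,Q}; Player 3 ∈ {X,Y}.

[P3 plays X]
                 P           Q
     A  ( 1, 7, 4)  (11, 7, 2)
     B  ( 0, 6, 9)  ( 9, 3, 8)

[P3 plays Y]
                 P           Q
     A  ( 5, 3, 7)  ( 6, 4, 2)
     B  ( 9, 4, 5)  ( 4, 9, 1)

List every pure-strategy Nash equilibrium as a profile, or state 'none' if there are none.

PSNE = {(A,Q,X), (A,Q,Y)}

(A,P,X): not NE [P3→Y gives 7>4]
(A,P,Y): not NE [P1→B gives 9>5; P2→Q gives 4>3]
(A,Q,X): NE
(A,Q,Y): NE
(B,P,X): not NE [P1→A gives 1>0]
(B,P,Y): not NE [P2→Q gives 9>4; P3→X gives 9>5]
(B,Q,X): not NE [P1→A gives 11>9; P2→P gives 6>3]
(B,Q,Y): not NE [P1→A gives 6>4; P3→X gives 8>1]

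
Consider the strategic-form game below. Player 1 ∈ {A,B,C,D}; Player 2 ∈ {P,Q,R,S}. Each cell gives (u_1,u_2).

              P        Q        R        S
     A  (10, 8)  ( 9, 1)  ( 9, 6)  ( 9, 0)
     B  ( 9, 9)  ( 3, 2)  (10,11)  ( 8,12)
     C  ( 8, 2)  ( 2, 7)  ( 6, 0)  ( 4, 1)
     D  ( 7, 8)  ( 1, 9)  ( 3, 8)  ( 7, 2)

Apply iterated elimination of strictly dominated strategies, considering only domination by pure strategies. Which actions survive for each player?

P1 drop C (A beats it: P:10>8 Q:9>2 R:9>6 S:9>4)
P1 drop D (A beats it: P:10>7 Q:9>1 R:9>3 S:9>7)
P2 drop Q (P beats it: A:8>1 B:9>2)
P1→{A,B} P2→{P,R,S}

IESDS → P1:{A,B} P2:{P,R,S}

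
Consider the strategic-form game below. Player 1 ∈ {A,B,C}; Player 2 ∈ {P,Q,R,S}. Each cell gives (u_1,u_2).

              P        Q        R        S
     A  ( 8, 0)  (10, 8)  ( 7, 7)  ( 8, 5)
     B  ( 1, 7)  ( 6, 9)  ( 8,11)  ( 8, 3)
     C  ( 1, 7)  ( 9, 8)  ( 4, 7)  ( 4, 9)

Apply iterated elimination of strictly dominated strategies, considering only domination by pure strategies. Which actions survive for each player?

IESDS → P1:{A,B} P2:{Q,R}

P1 drop C (A beats it: P:8>1 Q:10>9 R:7>4 S:8>4)
P2 drop P (Q beats it: A:8>0 B:9>7)
P2 drop S (Q beats it: A:8>5 B:9>3)
P1→{A,B} P2→{Q,R}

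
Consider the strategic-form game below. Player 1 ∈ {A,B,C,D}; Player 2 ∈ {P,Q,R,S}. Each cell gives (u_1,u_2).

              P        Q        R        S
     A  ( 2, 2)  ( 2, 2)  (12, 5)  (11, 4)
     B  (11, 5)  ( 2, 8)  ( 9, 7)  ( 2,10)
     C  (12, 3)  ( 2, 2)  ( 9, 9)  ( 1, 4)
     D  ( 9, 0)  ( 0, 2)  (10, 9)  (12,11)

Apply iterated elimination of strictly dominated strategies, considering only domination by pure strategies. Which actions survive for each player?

IESDS → P1:{A,D} P2:{R,S}

P2 drop P (R beats it: A:5>2 B:7>5 C:9>3 D:9>0)
P2 drop Q (S beats it: A:4>2 B:10>8 C:4>2 D:11>2)
P1 drop B (A beats it: R:12>9 S:11>2)
P1 drop C (A beats it: R:12>9 S:11>1)
P1→{A,D} P2→{R,S}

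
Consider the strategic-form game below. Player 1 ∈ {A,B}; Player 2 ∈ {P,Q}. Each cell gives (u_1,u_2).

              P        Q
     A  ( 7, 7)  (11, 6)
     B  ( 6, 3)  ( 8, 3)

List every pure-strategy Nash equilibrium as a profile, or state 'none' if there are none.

(A,P): NE
(A,Q): not NE [P2→P gives 7>6]
(B,P): not NE [P1→A gives 7>6]
(B,Q): not NE [P1→A gives 11>8]

Nash profiles: (A,P)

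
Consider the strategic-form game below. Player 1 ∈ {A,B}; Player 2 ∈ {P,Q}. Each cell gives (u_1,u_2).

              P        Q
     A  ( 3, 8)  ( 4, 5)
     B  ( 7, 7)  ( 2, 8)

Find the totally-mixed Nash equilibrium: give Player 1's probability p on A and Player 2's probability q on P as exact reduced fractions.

(p,q) = (1/4, 1/3)

P1 indiff ⇒ q·3+(1-q)·4 = q·7+(1-q)·2 ⇒ q(-4) = (1-q)(-2) ⇒ q = 1/3
P2 indiff ⇒ p·8+(1-p)·7 = p·5+(1-p)·8 ⇒ p(3) = (1-p)(1) ⇒ p = 1/4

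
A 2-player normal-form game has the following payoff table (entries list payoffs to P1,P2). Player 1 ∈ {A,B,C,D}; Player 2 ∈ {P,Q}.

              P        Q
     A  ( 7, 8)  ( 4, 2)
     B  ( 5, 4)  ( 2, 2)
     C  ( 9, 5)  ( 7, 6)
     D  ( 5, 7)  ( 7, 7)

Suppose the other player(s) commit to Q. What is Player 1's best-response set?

argmax u_1 = {C,D}

u_1(A vs Q) = 4
u_1(B vs Q) = 2
u_1(C vs Q) = 7
u_1(D vs Q) = 7
max payoff 7 at {C,D}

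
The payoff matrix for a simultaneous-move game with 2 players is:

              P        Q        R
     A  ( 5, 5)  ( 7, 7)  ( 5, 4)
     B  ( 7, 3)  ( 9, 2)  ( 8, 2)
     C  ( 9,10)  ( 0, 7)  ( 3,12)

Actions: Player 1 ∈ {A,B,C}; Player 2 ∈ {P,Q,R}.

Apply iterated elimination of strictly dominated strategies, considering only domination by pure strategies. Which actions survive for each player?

Remaining: P1:{B,C} P2:{P,R}

P1 drop A (B beats it: P:7>5 Q:9>7 R:8>5)
P2 drop Q (P beats it: B:3>2 C:10>7)
P1→{B,C} P2→{P,R}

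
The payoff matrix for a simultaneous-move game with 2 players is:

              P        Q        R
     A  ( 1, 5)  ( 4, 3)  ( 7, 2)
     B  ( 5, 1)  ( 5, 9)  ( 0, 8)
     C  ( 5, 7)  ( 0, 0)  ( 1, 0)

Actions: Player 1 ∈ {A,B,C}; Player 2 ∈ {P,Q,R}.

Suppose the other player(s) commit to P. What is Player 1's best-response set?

u_1(A vs P) = 1
u_1(B vs P) = 5
u_1(C vs P) = 5
max payoff 5 at {B,C}

P1 best: {B,C}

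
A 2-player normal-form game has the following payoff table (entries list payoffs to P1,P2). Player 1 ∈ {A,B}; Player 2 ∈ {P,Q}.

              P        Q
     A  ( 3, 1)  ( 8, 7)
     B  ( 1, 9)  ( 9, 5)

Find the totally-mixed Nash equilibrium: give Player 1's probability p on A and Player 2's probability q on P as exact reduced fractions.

(p,q) = (2/5, 1/3)

P1 indiff ⇒ q·3+(1-q)·8 = q·1+(1-q)·9 ⇒ q(2) = (1-q)(1) ⇒ q = 1/3
P2 indiff ⇒ p·1+(1-p)·9 = p·7+(1-p)·5 ⇒ p(-6) = (1-p)(-4) ⇒ p = 2/5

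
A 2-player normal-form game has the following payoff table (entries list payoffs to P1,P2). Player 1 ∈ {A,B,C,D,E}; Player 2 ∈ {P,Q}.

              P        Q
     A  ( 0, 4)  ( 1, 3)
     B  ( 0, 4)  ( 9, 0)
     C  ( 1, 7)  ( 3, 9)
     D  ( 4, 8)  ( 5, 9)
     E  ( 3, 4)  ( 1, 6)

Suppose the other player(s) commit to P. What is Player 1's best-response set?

argmax u_1 = {D}

u_1(A vs P) = 0
u_1(B vs P) = 0
u_1(C vs P) = 1
u_1(D vs P) = 4
u_1(E vs P) = 3
max payoff 4 at {D}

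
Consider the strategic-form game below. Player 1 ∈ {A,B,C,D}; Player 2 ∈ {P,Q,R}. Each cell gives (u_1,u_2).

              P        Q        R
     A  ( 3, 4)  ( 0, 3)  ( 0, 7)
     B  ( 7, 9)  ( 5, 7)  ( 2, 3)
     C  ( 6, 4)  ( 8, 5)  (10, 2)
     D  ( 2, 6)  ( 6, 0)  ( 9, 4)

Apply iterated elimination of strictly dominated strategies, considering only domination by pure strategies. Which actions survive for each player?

IESDS → P1:{B,C} P2:{P,Q}

P1 drop A (B beats it: P:7>3 Q:5>0 R:2>0)
P1 drop D (C beats it: P:6>2 Q:8>6 R:10>9)
P2 drop R (P beats it: B:9>3 C:4>2)
P1→{B,C} P2→{P,Q}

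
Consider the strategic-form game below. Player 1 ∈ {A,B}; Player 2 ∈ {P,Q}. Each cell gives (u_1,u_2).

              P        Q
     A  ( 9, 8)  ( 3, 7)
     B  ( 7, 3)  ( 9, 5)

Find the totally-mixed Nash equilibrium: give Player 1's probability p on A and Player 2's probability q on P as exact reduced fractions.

(p,q) = (2/3, 3/4)

P1 indiff ⇒ q·9+(1-q)·3 = q·7+(1-q)·9 ⇒ q(2) = (1-q)(6) ⇒ q = 3/4
P2 indiff ⇒ p·8+(1-p)·3 = p·7+(1-p)·5 ⇒ p(1) = (1-p)(2) ⇒ p = 2/3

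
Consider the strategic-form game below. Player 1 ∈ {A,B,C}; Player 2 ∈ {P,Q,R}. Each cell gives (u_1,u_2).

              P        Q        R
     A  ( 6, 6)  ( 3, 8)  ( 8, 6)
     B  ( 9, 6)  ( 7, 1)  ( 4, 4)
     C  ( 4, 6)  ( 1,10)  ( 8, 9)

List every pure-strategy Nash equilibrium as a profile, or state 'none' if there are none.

PSNE = {(B,P)}

(A,P): not NE [P1→B gives 9>6; P2→Q gives 8>6]
(A,Q): not NE [P1→B gives 7>3]
(A,R): not NE [P2→Q gives 8>6]
(B,P): NE
(B,Q): not NE [P2→P gives 6>1]
(B,R): not NE [P1→C gives 8>4; P2→P gives 6>4]
(C,P): not NE [P1→B gives 9>4; P2→Q gives 10>6]
(C,Q): not NE [P1→B gives 7>1]
(C,R): not NE [P2→Q gives 10>9]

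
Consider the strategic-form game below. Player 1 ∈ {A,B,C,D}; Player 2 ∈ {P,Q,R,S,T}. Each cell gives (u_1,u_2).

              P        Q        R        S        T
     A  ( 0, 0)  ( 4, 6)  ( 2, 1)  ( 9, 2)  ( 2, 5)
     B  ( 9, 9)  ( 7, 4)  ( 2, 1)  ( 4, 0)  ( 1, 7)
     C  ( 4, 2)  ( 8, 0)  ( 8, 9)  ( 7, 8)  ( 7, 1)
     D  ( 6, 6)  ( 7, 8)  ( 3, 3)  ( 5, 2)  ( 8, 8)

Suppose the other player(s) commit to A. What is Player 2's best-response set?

u_2(P vs A) = 0
u_2(Q vs A) = 6
u_2(R vs A) = 1
u_2(S vs A) = 2
u_2(T vs A) = 5
max payoff 6 at {Q}

argmax u_2 = {Q}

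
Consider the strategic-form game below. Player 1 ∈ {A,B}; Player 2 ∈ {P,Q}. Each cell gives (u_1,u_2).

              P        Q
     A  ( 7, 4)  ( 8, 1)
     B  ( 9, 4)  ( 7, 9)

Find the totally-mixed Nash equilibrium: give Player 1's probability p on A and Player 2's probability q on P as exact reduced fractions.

P1 indiff ⇒ q·7+(1-q)·8 = q·9+(1-q)·7 ⇒ q(-2) = (1-q)(-1) ⇒ q = 1/3
P2 indiff ⇒ p·4+(1-p)·4 = p·1+(1-p)·9 ⇒ p(3) = (1-p)(5) ⇒ p = 5/8

(p,q) = (5/8, 1/3)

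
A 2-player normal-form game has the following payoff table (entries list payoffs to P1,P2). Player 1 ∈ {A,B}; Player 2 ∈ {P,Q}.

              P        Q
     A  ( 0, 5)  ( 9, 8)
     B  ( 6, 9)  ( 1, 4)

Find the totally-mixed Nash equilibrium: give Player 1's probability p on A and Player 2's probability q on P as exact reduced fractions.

(p,q) = (5/8, 4/7)

P1 indiff ⇒ q·0+(1-q)·9 = q·6+(1-q)·1 ⇒ q(-6) = (1-q)(-8) ⇒ q = 4/7
P2 indiff ⇒ p·5+(1-p)·9 = p·8+(1-p)·4 ⇒ p(-3) = (1-p)(-5) ⇒ p = 5/8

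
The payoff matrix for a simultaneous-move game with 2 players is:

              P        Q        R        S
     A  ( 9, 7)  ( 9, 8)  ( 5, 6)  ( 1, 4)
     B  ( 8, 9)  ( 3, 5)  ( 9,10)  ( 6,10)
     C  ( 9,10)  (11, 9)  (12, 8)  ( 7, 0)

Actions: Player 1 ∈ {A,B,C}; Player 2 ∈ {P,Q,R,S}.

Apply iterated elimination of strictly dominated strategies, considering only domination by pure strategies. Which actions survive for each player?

P1 drop B (C beats it: P:9>8 Q:11>3 R:12>9 S:7>6)
P2 drop R (P beats it: A:7>6 C:10>8)
P2 drop S (P beats it: A:7>4 C:10>0)
P1→{A,C} P2→{P,Q}

Remaining: P1:{A,C} P2:{P,Q}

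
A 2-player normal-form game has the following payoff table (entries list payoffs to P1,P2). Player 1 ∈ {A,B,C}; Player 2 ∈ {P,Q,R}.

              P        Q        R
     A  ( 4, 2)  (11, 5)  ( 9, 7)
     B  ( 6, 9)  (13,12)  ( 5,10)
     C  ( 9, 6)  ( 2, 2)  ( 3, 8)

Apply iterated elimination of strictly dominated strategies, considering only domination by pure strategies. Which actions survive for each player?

Survivors P1:{A,B} P2:{Q,R}

P2 drop P (R beats it: A:7>2 B:10>9 C:8>6)
P1 drop C (A beats it: Q:11>2 R:9>3)
P1→{A,B} P2→{Q,R}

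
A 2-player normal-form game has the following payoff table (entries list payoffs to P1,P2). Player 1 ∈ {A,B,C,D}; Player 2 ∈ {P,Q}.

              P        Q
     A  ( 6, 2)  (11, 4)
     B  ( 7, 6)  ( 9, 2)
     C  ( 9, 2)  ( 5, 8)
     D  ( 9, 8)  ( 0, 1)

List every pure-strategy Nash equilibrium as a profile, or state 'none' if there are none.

(A,P): not NE [P1→D gives 9>6; P2→Q gives 4>2]
(A,Q): NE
(B,P): not NE [P1→D gives 9>7]
(B,Q): not NE [P1→A gives 11>9; P2→P gives 6>2]
(C,P): not NE [P2→Q gives 8>2]
(C,Q): not NE [P1→A gives 11>5]
(D,P): NE
(D,Q): not NE [P1→A gives 11>0; P2→P gives 8>1]

PSNE = {(A,Q), (D,P)}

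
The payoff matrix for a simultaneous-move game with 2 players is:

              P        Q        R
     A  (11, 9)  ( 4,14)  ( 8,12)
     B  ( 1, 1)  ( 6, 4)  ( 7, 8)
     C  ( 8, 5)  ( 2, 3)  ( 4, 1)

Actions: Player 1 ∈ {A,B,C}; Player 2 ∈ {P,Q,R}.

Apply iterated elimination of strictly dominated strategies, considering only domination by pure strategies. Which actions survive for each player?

Survivors P1:{A,B} P2:{Q,R}

P1 drop C (A beats it: P:11>8 Q:4>2 R:8>4)
P2 drop P (Q beats it: A:14>9 B:4>1)
P1→{A,B} P2→{Q,R}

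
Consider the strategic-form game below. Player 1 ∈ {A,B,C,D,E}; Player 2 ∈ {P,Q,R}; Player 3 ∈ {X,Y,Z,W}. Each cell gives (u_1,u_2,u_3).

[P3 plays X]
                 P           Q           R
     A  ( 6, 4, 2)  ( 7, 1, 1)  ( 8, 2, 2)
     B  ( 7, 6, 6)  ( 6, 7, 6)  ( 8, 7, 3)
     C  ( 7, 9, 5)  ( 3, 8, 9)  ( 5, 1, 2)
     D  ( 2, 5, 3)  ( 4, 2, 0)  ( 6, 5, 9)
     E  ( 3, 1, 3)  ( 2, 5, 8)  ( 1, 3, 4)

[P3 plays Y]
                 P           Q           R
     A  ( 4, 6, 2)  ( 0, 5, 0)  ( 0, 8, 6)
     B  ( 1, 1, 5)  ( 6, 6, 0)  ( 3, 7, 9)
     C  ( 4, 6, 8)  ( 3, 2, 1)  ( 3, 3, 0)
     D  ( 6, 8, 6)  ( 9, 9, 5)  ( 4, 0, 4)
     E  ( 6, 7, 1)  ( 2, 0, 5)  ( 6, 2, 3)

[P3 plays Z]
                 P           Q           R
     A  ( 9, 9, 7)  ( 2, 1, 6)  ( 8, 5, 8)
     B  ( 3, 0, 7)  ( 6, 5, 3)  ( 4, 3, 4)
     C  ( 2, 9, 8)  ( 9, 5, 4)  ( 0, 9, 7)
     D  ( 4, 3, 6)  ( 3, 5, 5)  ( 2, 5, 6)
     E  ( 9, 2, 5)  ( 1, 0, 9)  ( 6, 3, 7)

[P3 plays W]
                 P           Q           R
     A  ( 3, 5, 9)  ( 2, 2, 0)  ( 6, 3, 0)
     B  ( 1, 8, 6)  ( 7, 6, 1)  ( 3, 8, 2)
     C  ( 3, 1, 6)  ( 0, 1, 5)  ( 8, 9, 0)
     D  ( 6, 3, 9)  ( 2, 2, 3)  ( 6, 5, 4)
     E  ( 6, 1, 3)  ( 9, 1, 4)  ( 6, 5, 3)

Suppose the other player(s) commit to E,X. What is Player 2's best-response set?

u_2(P vs E,X) = 1
u_2(Q vs E,X) = 5
u_2(R vs E,X) = 3
max payoff 5 at {Q}

P2 best: {Q}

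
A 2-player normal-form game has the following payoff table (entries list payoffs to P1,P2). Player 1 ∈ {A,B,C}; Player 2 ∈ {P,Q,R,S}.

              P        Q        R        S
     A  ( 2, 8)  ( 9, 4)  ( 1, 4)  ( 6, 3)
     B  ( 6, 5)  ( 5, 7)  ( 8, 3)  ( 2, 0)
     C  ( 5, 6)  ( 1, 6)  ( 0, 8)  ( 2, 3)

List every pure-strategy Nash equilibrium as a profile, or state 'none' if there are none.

PSNE: ∅

(A,P): not NE [P1→B gives 6>2]
(A,Q): not NE [P2→P gives 8>4]
(A,R): not NE [P1→B gives 8>1; P2→P gives 8>4]
(A,S): not NE [P2→P gives 8>3]
(B,P): not NE [P2→Q gives 7>5]
(B,Q): not NE [P1→A gives 9>5]
(B,R): not NE [P2→Q gives 7>3]
(B,S): not NE [P1→A gives 6>2; P2→Q gives 7>0]
(C,P): not NE [P1→B gives 6>5; P2→R gives 8>6]
(C,Q): not NE [P1→A gives 9>1; P2→R gives 8>6]
(C,R): not NE [P1→B gives 8>0]
(C,S): not NE [P1→A gives 6>2; P2→R gives 8>3]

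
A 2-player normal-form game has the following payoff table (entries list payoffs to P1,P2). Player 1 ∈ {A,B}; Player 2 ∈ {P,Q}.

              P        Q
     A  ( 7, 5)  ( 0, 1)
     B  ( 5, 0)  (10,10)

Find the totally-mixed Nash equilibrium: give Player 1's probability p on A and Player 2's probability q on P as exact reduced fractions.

p=5/7, q=5/6

P1 indiff ⇒ q·7+(1-q)·0 = q·5+(1-q)·10 ⇒ q(2) = (1-q)(10) ⇒ q = 5/6
P2 indiff ⇒ p·5+(1-p)·0 = p·1+(1-p)·10 ⇒ p(4) = (1-p)(10) ⇒ p = 5/7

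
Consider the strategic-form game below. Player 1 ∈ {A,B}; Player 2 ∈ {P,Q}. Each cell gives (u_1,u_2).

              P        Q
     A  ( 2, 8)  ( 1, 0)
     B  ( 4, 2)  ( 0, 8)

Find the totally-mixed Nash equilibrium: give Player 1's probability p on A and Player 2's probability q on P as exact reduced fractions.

P1 indiff ⇒ q·2+(1-q)·1 = q·4+(1-q)·0 ⇒ q(-2) = (1-q)(-1) ⇒ q = 1/3
P2 indiff ⇒ p·8+(1-p)·2 = p·0+(1-p)·8 ⇒ p(8) = (1-p)(6) ⇒ p = 3/7

p=3/7, q=1/3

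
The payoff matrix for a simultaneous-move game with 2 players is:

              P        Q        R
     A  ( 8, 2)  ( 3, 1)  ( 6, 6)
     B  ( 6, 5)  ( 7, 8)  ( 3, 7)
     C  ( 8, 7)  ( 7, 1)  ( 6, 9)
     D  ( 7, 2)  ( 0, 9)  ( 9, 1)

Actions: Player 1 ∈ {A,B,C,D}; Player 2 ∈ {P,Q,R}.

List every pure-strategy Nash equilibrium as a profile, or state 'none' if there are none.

(A,P): not NE [P2→R gives 6>2]
(A,Q): not NE [P1→C gives 7>3; P2→R gives 6>1]
(A,R): not NE [P1→D gives 9>6]
(B,P): not NE [P1→C gives 8>6; P2→Q gives 8>5]
(B,Q): NE
(B,R): not NE [P1→D gives 9>3; P2→Q gives 8>7]
(C,P): not NE [P2→R gives 9>7]
(C,Q): not NE [P2→R gives 9>1]
(C,R): not NE [P1→D gives 9>6]
(D,P): not NE [P1→C gives 8>7; P2→Q gives 9>2]
(D,Q): not NE [P1→C gives 7>0]
(D,R): not NE [P2→Q gives 9>1]

NE set: (B,Q)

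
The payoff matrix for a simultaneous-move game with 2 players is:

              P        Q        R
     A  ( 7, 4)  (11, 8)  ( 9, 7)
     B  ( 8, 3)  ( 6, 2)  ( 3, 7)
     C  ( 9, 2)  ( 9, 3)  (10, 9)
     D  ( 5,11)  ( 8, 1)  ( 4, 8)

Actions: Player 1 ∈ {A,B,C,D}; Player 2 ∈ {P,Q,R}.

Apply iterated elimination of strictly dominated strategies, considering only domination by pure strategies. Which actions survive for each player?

P1 drop B (C beats it: P:9>8 Q:9>6 R:10>3)
P1 drop D (A beats it: P:7>5 Q:11>8 R:9>4)
P2 drop P (Q beats it: A:8>4 C:3>2)
P1→{A,C} P2→{Q,R}

Survivors P1:{A,C} P2:{Q,R}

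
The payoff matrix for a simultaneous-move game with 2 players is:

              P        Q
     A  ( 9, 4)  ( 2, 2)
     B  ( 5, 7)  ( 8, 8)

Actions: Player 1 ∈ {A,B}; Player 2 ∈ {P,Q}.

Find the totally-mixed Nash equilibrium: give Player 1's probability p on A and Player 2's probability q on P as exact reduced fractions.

P1 indiff ⇒ q·9+(1-q)·2 = q·5+(1-q)·8 ⇒ q(4) = (1-q)(6) ⇒ q = 3/5
P2 indiff ⇒ p·4+(1-p)·7 = p·2+(1-p)·8 ⇒ p(2) = (1-p)(1) ⇒ p = 1/3

(p,q) = (1/3, 3/5)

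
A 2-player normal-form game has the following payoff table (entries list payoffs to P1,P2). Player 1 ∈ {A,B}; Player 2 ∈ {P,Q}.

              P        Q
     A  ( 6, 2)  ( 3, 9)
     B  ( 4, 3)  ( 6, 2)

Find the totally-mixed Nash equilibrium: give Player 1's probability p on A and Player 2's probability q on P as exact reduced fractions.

P1 indiff ⇒ q·6+(1-q)·3 = q·4+(1-q)·6 ⇒ q(2) = (1-q)(3) ⇒ q = 3/5
P2 indiff ⇒ p·2+(1-p)·3 = p·9+(1-p)·2 ⇒ p(-7) = (1-p)(-1) ⇒ p = 1/8

(p,q) = (1/8, 3/5)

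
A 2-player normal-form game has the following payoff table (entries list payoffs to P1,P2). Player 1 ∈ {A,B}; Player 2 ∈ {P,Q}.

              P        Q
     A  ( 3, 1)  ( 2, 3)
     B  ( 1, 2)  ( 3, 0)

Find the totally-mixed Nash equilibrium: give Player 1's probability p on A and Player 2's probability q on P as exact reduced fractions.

(p,q) = (1/2, 1/3)

P1 indiff ⇒ q·3+(1-q)·2 = q·1+(1-q)·3 ⇒ q(2) = (1-q)(1) ⇒ q = 1/3
P2 indiff ⇒ p·1+(1-p)·2 = p·3+(1-p)·0 ⇒ p(-2) = (1-p)(-2) ⇒ p = 1/2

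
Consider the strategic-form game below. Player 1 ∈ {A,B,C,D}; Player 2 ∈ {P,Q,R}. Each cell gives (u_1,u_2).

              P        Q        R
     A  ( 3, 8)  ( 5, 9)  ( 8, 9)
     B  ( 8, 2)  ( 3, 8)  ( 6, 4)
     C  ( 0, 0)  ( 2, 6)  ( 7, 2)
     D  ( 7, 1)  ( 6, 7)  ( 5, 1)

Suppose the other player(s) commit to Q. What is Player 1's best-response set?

u_1(A vs Q) = 5
u_1(B vs Q) = 3
u_1(C vs Q) = 2
u_1(D vs Q) = 6
max payoff 6 at {D}

P1 best: {D}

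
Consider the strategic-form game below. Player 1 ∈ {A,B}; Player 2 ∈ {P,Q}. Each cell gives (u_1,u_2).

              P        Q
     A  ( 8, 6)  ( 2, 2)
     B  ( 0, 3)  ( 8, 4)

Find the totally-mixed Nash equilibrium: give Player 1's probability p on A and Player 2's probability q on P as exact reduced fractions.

P1 indiff ⇒ q·8+(1-q)·2 = q·0+(1-q)·8 ⇒ q(8) = (1-q)(6) ⇒ q = 3/7
P2 indiff ⇒ p·6+(1-p)·3 = p·2+(1-p)·4 ⇒ p(4) = (1-p)(1) ⇒ p = 1/5

P1 mixes 1/5 on A; P2 mixes 3/7 on P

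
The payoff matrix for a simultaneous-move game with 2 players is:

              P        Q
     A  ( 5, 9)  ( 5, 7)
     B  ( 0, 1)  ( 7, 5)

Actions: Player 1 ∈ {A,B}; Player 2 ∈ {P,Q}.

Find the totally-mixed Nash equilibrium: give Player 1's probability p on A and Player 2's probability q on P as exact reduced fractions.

p=2/3, q=2/7

P1 indiff ⇒ q·5+(1-q)·5 = q·0+(1-q)·7 ⇒ q(5) = (1-q)(2) ⇒ q = 2/7
P2 indiff ⇒ p·9+(1-p)·1 = p·7+(1-p)·5 ⇒ p(2) = (1-p)(4) ⇒ p = 2/3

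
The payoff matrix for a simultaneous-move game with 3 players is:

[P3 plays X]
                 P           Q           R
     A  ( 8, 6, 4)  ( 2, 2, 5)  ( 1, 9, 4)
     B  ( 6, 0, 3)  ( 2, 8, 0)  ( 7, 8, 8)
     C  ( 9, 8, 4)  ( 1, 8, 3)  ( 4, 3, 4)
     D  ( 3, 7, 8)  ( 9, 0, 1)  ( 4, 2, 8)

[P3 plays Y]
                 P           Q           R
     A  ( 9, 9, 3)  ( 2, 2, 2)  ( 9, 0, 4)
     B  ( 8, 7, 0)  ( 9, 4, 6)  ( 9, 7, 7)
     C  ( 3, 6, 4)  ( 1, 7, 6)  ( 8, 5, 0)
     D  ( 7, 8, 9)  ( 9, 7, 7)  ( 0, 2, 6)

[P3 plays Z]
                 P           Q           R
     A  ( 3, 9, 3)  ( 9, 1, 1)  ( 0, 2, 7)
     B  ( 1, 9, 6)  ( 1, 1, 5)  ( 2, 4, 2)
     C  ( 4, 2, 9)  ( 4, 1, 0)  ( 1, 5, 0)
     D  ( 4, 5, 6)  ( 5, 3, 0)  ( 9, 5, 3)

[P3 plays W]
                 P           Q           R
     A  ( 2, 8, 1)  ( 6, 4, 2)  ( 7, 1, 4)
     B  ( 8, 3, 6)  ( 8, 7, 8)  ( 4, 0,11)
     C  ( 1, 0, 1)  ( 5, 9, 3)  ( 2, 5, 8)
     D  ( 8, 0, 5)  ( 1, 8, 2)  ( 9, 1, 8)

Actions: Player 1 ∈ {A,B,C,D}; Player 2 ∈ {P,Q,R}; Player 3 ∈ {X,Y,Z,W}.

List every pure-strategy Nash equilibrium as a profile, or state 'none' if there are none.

NE set: (B,Q,W)

(A,P,X): not NE [P1→C gives 9>8; P2→R gives 9>6]
(A,P,Y): not NE [P3→X gives 4>3]
(A,P,Z): not NE [P1→D gives 4>3; P3→X gives 4>3]
(A,P,W): not NE [P1→D gives 8>2; P3→X gives 4>1]
(A,Q,X): not NE [P1→D gives 9>2; P2→R gives 9>2]
(A,Q,Y): not NE [P1→D gives 9>2; P2→P gives 9>2; P3→X gives 5>2]
(A,Q,Z): not NE [P2→P gives 9>1; P3→X gives 5>1]
(A,Q,W): not NE [P1→B gives 8>6; P2→P gives 8>4; P3→X gives 5>2]
(A,R,X): not NE [P1→B gives 7>1; P3→Z gives 7>4]
(A,R,Y): not NE [P2→P gives 9>0; P3→Z gives 7>4]
(A,R,Z): not NE [P1→D gives 9>0; P2→P gives 9>2]
(A,R,W): not NE [P1→D gives 9>7; P2→P gives 8>1; P3→Z gives 7>4]
(B,P,X): not NE [P1→C gives 9>6; P2→R gives 8>0; P3→W gives 6>3]
(B,P,Y): not NE [P1→A gives 9>8; P3→W gives 6>0]
(B,P,Z): not NE [P1→D gives 4>1]
(B,P,W): not NE [P2→Q gives 7>3]
(B,Q,X): not NE [P1→D gives 9>2; P3→W gives 8>0]
(B,Q,Y): not NE [P2→R gives 7>4; P3→W gives 8>6]
(B,Q,Z): not NE [P1→A gives 9>1; P2→P gives 9>1; P3→W gives 8>5]
(B,Q,W): NE
(B,R,X): not NE [P3→W gives 11>8]
(B,R,Y): not NE [P3→W gives 11>7]
(B,R,Z): not NE [P1→D gives 9>2; P2→P gives 9>4; P3→W gives 11>2]
(B,R,W): not NE [P1→D gives 9>4; P2→Q gives 7>0]
(C,P,X): not NE [P3→Z gives 9>4]
(C,P,Y): not NE [P1→A gives 9>3; P2→Q gives 7>6; P3→Z gives 9>4]
(C,P,Z): not NE [P2→R gives 5>2]
(C,P,W): not NE [P1→D gives 8>1; P2→Q gives 9>0; P3→Z gives 9>1]
(C,Q,X): not NE [P1→D gives 9>1; P3→Y gives 6>3]
(C,Q,Y): not NE [P1→D gives 9>1]
(C,Q,Z): not NE [P1→A gives 9>4; P2→R gives 5>1; P3→Y gives 6>0]
(C,Q,W): not NE [P1→B gives 8>5; P3→Y gives 6>3]
(C,R,X): not NE [P1→B gives 7>4; P2→Q gives 8>3; P3→W gives 8>4]
(C,R,Y): not NE [P1→B gives 9>8; P2→Q gives 7>5; P3→W gives 8>0]
(C,R,Z): not NE [P1→D gives 9>1; P3→W gives 8>0]
(C,R,W): not NE [P1→D gives 9>2; P2→Q gives 9>5]
(D,P,X): not NE [P1→C gives 9>3; P3→Y gives 9>8]
(D,P,Y): not NE [P1→A gives 9>7]
(D,P,Z): not NE [P3→Y gives 9>6]
(D,P,W): not NE [P2→Q gives 8>0; P3→Y gives 9>5]
(D,Q,X): not NE [P2→P gives 7>0; P3→Y gives 7>1]
(D,Q,Y): not NE [P2→P gives 8>7]
(D,Q,Z): not NE [P1→A gives 9>5; P2→R gives 5>3; P3→Y gives 7>0]
(D,Q,W): not NE [P1→B gives 8>1; P3→Y gives 7>2]
(D,R,X): not NE [P1→B gives 7>4; P2→P gives 7>2]
(D,R,Y): not NE [P1→B gives 9>0; P2→P gives 8>2; P3→W gives 8>6]
(D,R,Z): not NE [P3→W gives 8>3]
(D,R,W): not NE [P2→Q gives 8>1]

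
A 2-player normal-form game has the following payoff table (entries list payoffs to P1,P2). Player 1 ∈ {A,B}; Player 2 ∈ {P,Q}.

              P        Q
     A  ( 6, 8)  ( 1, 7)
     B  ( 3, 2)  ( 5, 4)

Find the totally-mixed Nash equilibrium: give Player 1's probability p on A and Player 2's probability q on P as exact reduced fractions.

(p,q) = (2/3, 4/7)

P1 indiff ⇒ q·6+(1-q)·1 = q·3+(1-q)·5 ⇒ q(3) = (1-q)(4) ⇒ q = 4/7
P2 indiff ⇒ p·8+(1-p)·2 = p·7+(1-p)·4 ⇒ p(1) = (1-p)(2) ⇒ p = 2/3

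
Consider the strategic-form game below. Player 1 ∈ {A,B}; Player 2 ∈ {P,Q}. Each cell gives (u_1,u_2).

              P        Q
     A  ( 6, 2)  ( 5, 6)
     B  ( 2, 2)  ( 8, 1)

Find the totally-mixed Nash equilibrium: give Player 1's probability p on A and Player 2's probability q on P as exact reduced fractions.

P1 mixes 1/5 on A; P2 mixes 3/7 on P

P1 indiff ⇒ q·6+(1-q)·5 = q·2+(1-q)·8 ⇒ q(4) = (1-q)(3) ⇒ q = 3/7
P2 indiff ⇒ p·2+(1-p)·2 = p·6+(1-p)·1 ⇒ p(-4) = (1-p)(-1) ⇒ p = 1/5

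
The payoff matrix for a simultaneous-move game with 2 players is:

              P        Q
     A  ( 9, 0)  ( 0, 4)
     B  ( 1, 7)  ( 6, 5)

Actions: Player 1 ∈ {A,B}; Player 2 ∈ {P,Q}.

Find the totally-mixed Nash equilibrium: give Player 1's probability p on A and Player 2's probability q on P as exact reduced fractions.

P1 indiff ⇒ q·9+(1-q)·0 = q·1+(1-q)·6 ⇒ q(8) = (1-q)(6) ⇒ q = 3/7
P2 indiff ⇒ p·0+(1-p)·7 = p·4+(1-p)·5 ⇒ p(-4) = (1-p)(-2) ⇒ p = 1/3

P1 mixes 1/3 on A; P2 mixes 3/7 on P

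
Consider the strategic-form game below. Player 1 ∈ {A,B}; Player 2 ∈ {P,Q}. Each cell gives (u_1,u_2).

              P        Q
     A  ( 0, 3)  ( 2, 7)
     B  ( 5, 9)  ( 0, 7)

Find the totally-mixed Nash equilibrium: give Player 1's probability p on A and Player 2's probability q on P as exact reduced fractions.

P1 indiff ⇒ q·0+(1-q)·2 = q·5+(1-q)·0 ⇒ q(-5) = (1-q)(-2) ⇒ q = 2/7
P2 indiff ⇒ p·3+(1-p)·9 = p·7+(1-p)·7 ⇒ p(-4) = (1-p)(-2) ⇒ p = 1/3

P1 mixes 1/3 on A; P2 mixes 2/7 on P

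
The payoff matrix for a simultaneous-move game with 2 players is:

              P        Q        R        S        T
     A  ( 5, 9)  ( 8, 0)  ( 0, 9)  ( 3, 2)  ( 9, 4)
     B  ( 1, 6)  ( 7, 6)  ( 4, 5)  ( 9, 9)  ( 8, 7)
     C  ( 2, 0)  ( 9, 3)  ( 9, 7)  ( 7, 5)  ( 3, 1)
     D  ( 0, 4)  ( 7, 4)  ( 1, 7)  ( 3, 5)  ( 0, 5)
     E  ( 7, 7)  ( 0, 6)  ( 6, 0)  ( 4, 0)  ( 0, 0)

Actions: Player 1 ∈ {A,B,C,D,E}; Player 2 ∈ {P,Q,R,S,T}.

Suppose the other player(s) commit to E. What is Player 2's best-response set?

u_2(P vs E) = 7
u_2(Q vs E) = 6
u_2(R vs E) = 0
u_2(S vs E) = 0
u_2(T vs E) = 0
max payoff 7 at {P}

argmax u_2 = {P}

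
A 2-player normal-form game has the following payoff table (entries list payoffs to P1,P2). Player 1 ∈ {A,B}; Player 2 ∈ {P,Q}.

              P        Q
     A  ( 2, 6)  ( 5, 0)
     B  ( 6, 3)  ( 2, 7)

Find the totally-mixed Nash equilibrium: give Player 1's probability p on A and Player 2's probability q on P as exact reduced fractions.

P1 mixes 2/5 on A; P2 mixes 3/7 on P

P1 indiff ⇒ q·2+(1-q)·5 = q·6+(1-q)·2 ⇒ q(-4) = (1-q)(-3) ⇒ q = 3/7
P2 indiff ⇒ p·6+(1-p)·3 = p·0+(1-p)·7 ⇒ p(6) = (1-p)(4) ⇒ p = 2/5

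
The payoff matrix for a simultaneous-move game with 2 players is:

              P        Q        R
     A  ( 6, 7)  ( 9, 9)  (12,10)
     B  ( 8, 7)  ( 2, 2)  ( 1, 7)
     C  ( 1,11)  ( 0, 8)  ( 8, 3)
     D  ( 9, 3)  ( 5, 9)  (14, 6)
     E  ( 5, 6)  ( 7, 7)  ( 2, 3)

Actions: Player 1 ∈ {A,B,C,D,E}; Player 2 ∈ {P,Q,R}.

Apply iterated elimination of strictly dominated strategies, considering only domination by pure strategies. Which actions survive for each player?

P1 drop B (D beats it: P:9>8 Q:5>2 R:14>1)
P1 drop C (A beats it: P:6>1 Q:9>0 R:12>8)
P1 drop E (A beats it: P:6>5 Q:9>7 R:12>2)
P2 drop P (Q beats it: A:9>7 D:9>3)
P1→{A,D} P2→{Q,R}

Remaining: P1:{A,D} P2:{Q,R}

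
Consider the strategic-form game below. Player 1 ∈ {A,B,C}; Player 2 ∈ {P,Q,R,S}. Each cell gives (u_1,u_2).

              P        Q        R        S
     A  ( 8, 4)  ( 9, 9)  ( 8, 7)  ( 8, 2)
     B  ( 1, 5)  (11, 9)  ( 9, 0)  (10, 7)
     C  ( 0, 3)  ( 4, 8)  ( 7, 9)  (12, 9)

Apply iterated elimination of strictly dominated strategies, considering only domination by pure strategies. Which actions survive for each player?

P2 drop P (Q beats it: A:9>4 B:9>5 C:8>3)
P1 drop A (B beats it: Q:11>9 R:9>8 S:10>8)
P1→{B,C} P2→{Q,R,S}

Remaining: P1:{B,C} P2:{Q,R,S}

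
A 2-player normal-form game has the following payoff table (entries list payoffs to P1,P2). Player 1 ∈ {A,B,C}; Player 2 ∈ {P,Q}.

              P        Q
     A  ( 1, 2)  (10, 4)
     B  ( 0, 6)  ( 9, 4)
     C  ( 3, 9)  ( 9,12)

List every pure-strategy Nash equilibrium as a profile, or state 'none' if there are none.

(A,P): not NE [P1→C gives 3>1; P2→Q gives 4>2]
(A,Q): NE
(B,P): not NE [P1→C gives 3>0]
(B,Q): not NE [P1→A gives 10>9; P2→P gives 6>4]
(C,P): not NE [P2→Q gives 12>9]
(C,Q): not NE [P1→A gives 10>9]

NE set: (A,Q)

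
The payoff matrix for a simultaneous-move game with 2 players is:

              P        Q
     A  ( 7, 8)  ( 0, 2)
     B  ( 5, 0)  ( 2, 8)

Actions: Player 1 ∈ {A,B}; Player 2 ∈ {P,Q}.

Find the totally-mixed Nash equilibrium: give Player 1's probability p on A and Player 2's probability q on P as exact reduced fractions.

P1 indiff ⇒ q·7+(1-q)·0 = q·5+(1-q)·2 ⇒ q(2) = (1-q)(2) ⇒ q = 1/2
P2 indiff ⇒ p·8+(1-p)·0 = p·2+(1-p)·8 ⇒ p(6) = (1-p)(8) ⇒ p = 4/7

p=4/7, q=1/2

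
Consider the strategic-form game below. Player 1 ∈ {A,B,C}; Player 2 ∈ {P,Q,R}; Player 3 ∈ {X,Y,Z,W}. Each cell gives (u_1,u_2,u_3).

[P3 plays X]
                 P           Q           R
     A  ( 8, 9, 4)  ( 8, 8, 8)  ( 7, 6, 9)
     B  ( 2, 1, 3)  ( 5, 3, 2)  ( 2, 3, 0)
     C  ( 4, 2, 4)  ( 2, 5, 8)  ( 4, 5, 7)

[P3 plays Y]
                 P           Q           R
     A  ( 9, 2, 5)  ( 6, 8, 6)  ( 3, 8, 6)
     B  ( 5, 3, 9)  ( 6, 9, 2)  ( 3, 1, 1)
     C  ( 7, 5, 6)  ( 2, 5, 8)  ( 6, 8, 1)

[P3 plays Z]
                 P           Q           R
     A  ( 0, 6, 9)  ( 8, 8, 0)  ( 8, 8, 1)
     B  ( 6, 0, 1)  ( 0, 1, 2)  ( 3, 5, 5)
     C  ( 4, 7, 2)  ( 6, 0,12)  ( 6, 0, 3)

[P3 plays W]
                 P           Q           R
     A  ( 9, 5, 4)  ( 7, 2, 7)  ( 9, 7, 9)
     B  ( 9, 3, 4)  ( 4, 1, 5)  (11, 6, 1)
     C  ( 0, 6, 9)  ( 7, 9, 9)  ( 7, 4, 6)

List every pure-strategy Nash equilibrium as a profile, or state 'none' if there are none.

(A,P,X): not NE [P3→Z gives 9>4]
(A,P,Y): not NE [P2→R gives 8>2; P3→Z gives 9>5]
(A,P,Z): not NE [P1→B gives 6>0; P2→R gives 8>6]
(A,P,W): not NE [P2→R gives 7>5; P3→Z gives 9>4]
(A,Q,X): not NE [P2→P gives 9>8]
(A,Q,Y): not NE [P3→X gives 8>6]
(A,Q,Z): not NE [P3→X gives 8>0]
(A,Q,W): not NE [P2→R gives 7>2; P3→X gives 8>7]
(A,R,X): not NE [P2→P gives 9>6]
(A,R,Y): not NE [P1→C gives 6>3; P3→W gives 9>6]
(A,R,Z): not NE [P3→W gives 9>1]
(A,R,W): not NE [P1→B gives 11>9]
(B,P,X): not NE [P1→A gives 8>2; P2→R gives 3>1; P3→Y gives 9>3]
(B,P,Y): not NE [P1→A gives 9>5; P2→Q gives 9>3]
(B,P,Z): not NE [P2→R gives 5>0; P3→Y gives 9>1]
(B,P,W): not NE [P2→R gives 6>3; P3→Y gives 9>4]
(B,Q,X): not NE [P1→A gives 8>5; P3→W gives 5>2]
(B,Q,Y): not NE [P3→W gives 5>2]
(B,Q,Z): not NE [P1→A gives 8>0; P2→R gives 5>1; P3→W gives 5>2]
(B,Q,W): not NE [P1→C gives 7>4; P2→R gives 6>1]
(B,R,X): not NE [P1→A gives 7>2; P3→Z gives 5>0]
(B,R,Y): not NE [P1→C gives 6>3; P2→Q gives 9>1; P3→Z gives 5>1]
(B,R,Z): not NE [P1→A gives 8>3]
(B,R,W): not NE [P3→Z gives 5>1]
(C,P,X): not NE [P1→A gives 8>4; P2→R gives 5>2; P3→W gives 9>4]
(C,P,Y): not NE [P1→A gives 9>7; P2→R gives 8>5; P3→W gives 9>6]
(C,P,Z): not NE [P1→B gives 6>4; P3→W gives 9>2]
(C,P,W): not NE [P1→B gives 9>0; P2→Q gives 9>6]
(C,Q,X): not NE [P1→A gives 8>2; P3→Z gives 12>8]
(C,Q,Y): not NE [P1→B gives 6>2; P2→R gives 8>5; P3→Z gives 12>8]
(C,Q,Z): not NE [P1→A gives 8>6; P2→P gives 7>0]
(C,Q,W): not NE [P3→Z gives 12>9]
(C,R,X): not NE [P1→A gives 7>4]
(C,R,Y): not NE [P3→X gives 7>1]
(C,R,Z): not NE [P1→A gives 8>6; P2→P gives 7>0; P3→X gives 7>3]
(C,R,W): not NE [P1→B gives 11>7; P2→Q gives 9>4; P3→X gives 7>6]

PSNE: ∅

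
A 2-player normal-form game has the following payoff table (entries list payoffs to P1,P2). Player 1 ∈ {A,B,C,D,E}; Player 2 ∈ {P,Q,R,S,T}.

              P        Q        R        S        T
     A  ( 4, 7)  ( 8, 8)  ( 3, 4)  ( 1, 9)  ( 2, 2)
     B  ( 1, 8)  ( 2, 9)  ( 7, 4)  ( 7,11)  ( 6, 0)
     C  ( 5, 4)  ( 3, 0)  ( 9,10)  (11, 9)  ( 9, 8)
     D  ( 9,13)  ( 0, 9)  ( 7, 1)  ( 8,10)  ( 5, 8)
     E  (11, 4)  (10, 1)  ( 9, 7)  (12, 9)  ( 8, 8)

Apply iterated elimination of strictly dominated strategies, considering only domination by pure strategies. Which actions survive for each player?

IESDS → P1:{C,E} P2:{R,S}

P1 drop A (E beats it: P:11>4 Q:10>8 R:9>3 S:12>1 T:8>2)
P1 drop B (C beats it: P:5>1 Q:3>2 R:9>7 S:11>7 T:9>6)
P1 drop D (E beats it: P:11>9 Q:10>0 R:9>7 S:12>8 T:8>5)
P2 drop P (R beats it: C:10>4 E:7>4)
P2 drop Q (R beats it: C:10>0 E:7>1)
P2 drop T (S beats it: C:9>8 E:9>8)
P1→{C,E} P2→{R,S}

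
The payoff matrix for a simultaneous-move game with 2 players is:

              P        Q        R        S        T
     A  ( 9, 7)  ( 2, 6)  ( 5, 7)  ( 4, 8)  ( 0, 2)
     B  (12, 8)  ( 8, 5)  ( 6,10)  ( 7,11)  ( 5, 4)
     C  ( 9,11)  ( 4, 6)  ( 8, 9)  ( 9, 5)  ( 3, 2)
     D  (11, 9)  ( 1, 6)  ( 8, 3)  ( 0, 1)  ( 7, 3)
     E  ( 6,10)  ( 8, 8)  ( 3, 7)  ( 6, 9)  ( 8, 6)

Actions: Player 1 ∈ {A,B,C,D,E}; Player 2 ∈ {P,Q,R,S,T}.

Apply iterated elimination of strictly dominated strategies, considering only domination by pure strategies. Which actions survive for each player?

IESDS → P1:{B,C,D} P2:{P,R,S}

P1 drop A (B beats it: P:12>9 Q:8>2 R:6>5 S:7>4 T:5>0)
P2 drop Q (P beats it: B:8>5 C:11>6 D:9>6 E:10>8)
P2 drop T (P beats it: B:8>4 C:11>2 D:9>3 E:10>6)
P1 drop E (B beats it: P:12>6 R:6>3 S:7>6)
P1→{B,C,D} P2→{P,R,S}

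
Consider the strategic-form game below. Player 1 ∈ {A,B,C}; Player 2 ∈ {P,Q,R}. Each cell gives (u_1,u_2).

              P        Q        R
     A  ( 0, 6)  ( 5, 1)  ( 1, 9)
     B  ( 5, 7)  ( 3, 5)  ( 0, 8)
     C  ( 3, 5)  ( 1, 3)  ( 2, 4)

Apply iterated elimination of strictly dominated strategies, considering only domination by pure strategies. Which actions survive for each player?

Survivors P1:{B,C} P2:{P,R}

P2 drop Q (P beats it: A:6>1 B:7>5 C:5>3)
P1 drop A (C beats it: P:3>0 R:2>1)
P1→{B,C} P2→{P,R}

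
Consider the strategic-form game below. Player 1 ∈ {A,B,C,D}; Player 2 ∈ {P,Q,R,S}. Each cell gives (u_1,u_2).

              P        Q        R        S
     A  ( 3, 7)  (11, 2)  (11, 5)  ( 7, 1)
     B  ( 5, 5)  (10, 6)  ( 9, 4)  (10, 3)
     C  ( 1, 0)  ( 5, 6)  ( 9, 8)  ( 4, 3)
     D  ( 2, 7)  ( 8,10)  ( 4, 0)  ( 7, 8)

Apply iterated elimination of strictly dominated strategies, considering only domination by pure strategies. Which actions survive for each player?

P1 drop C (A beats it: P:3>1 Q:11>5 R:11>9 S:7>4)
P1 drop D (B beats it: P:5>2 Q:10>8 R:9>4 S:10>7)
P2 drop R (P beats it: A:7>5 B:5>4)
P2 drop S (P beats it: A:7>1 B:5>3)
P1→{A,B} P2→{P,Q}

Survivors P1:{A,B} P2:{P,Q}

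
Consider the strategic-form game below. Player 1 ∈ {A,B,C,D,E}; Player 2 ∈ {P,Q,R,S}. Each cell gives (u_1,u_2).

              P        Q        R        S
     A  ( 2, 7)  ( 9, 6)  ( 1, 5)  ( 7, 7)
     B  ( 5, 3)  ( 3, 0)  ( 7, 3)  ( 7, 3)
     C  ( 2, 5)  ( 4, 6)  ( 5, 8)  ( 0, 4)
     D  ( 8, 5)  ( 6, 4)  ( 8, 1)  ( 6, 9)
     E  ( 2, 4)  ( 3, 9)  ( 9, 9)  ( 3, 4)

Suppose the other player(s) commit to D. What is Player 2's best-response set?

P2 best: {S}

u_2(P vs D) = 5
u_2(Q vs D) = 4
u_2(R vs D) = 1
u_2(S vs D) = 9
max payoff 9 at {S}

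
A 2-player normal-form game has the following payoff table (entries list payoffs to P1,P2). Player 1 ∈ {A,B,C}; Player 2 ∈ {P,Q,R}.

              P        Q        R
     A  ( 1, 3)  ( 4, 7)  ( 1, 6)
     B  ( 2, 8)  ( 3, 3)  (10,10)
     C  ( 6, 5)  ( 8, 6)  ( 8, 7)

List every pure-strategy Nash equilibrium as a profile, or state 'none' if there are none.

Nash profiles: (B,R)

(A,P): not NE [P1→C gives 6>1; P2→Q gives 7>3]
(A,Q): not NE [P1→C gives 8>4]
(A,R): not NE [P1→B gives 10>1; P2→Q gives 7>6]
(B,P): not NE [P1→C gives 6>2; P2→R gives 10>8]
(B,Q): not NE [P1→C gives 8>3; P2→R gives 10>3]
(B,R): NE
(C,P): not NE [P2→R gives 7>5]
(C,Q): not NE [P2→R gives 7>6]
(C,R): not NE [P1→B gives 10>8]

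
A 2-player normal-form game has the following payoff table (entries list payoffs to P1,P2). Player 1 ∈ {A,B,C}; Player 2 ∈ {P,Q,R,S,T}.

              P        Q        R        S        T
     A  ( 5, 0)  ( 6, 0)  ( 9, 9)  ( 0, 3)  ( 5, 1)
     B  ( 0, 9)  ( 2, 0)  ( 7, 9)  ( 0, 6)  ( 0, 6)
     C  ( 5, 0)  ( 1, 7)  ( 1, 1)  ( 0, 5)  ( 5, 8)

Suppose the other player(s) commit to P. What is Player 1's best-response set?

BR_1 = {A,C}

u_1(A vs P) = 5
u_1(B vs P) = 0
u_1(C vs P) = 5
max payoff 5 at {A,C}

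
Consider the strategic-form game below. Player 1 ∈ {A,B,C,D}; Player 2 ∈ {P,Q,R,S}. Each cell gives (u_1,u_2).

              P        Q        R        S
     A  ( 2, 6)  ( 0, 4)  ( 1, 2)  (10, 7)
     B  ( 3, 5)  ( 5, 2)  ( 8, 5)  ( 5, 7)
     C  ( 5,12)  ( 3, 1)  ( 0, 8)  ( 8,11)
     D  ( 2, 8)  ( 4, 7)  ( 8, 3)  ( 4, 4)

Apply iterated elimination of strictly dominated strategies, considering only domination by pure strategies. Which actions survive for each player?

P2 drop Q (P beats it: A:6>4 B:5>2 C:12>1 D:8>7)
P2 drop R (S beats it: A:7>2 B:7>5 C:11>8 D:4>3)
P1 drop B (C beats it: P:5>3 S:8>5)
P1 drop D (C beats it: P:5>2 S:8>4)
P1→{A,C} P2→{P,S}

Survivors P1:{A,C} P2:{P,S}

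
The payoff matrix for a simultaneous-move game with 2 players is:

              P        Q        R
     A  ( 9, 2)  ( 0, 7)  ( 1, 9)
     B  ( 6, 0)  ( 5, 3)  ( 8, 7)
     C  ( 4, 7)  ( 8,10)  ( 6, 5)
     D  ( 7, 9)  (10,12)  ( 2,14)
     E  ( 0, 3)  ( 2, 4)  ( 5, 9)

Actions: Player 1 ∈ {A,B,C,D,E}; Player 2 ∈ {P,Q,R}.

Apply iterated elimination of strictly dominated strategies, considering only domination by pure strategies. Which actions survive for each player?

P1 drop E (B beats it: P:6>0 Q:5>2 R:8>5)
P2 drop P (Q beats it: A:7>2 B:3>0 C:10>7 D:12>9)
P1 drop A (B beats it: Q:5>0 R:8>1)
P1→{B,C,D} P2→{Q,R}

IESDS → P1:{B,C,D} P2:{Q,R}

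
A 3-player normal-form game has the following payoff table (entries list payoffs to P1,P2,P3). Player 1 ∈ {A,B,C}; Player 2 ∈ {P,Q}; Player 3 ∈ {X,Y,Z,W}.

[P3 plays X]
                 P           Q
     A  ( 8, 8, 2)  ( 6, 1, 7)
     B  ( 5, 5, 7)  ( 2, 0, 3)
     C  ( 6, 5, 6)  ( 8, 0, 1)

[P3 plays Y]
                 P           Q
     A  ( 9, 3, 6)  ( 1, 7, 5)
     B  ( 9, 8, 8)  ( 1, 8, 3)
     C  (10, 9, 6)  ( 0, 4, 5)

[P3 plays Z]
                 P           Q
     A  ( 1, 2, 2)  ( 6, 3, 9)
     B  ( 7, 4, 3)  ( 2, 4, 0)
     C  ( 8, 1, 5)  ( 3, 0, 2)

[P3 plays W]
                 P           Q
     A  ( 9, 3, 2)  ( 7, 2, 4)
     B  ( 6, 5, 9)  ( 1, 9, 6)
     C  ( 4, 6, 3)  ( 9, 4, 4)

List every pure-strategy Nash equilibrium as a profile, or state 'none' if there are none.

(A,P,X): not NE [P3→Y gives 6>2]
(A,P,Y): not NE [P1→C gives 10>9; P2→Q gives 7>3]
(A,P,Z): not NE [P1→C gives 8>1; P2→Q gives 3>2; P3→Y gives 6>2]
(A,P,W): not NE [P3→Y gives 6>2]
(A,Q,X): not NE [P1→C gives 8>6; P2→P gives 8>1; P3→Z gives 9>7]
(A,Q,Y): not NE [P3→Z gives 9>5]
(A,Q,Z): NE
(A,Q,W): not NE [P1→C gives 9>7; P2→P gives 3>2; P3→Z gives 9>4]
(B,P,X): not NE [P1→A gives 8>5; P3→W gives 9>7]
(B,P,Y): not NE [P1→C gives 10>9; P3→W gives 9>8]
(B,P,Z): not NE [P1→C gives 8>7; P3→W gives 9>3]
(B,P,W): not NE [P1→A gives 9>6; P2→Q gives 9>5]
(B,Q,X): not NE [P1→C gives 8>2; P2→P gives 5>0; P3→W gives 6>3]
(B,Q,Y): not NE [P3→W gives 6>3]
(B,Q,Z): not NE [P1→A gives 6>2; P3→W gives 6>0]
(B,Q,W): not NE [P1→C gives 9>1]
(C,P,X): not NE [P1→A gives 8>6]
(C,P,Y): NE
(C,P,Z): not NE [P3→Y gives 6>5]
(C,P,W): not NE [P1→A gives 9>4; P3→Y gives 6>3]
(C,Q,X): not NE [P2→P gives 5>0; P3→Y gives 5>1]
(C,Q,Y): not NE [P1→B gives 1>0; P2→P gives 9>4]
(C,Q,Z): not NE [P1→A gives 6>3; P2→P gives 1>0; P3→Y gives 5>2]
(C,Q,W): not NE [P2→P gives 6>4; P3→Y gives 5>4]

NE set: (A,Q,Z), (C,P,Y)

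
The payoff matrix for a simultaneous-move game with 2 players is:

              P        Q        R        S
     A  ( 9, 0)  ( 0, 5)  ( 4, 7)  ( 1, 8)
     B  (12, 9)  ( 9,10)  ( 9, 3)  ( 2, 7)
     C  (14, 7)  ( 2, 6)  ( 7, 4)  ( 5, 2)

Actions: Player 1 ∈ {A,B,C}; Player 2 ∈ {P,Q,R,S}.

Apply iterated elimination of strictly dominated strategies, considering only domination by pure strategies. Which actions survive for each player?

P1 drop A (B beats it: P:12>9 Q:9>0 R:9>4 S:2>1)
P2 drop R (P beats it: B:9>3 C:7>4)
P2 drop S (P beats it: B:9>7 C:7>2)
P1→{B,C} P2→{P,Q}

Survivors P1:{B,C} P2:{P,Q}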